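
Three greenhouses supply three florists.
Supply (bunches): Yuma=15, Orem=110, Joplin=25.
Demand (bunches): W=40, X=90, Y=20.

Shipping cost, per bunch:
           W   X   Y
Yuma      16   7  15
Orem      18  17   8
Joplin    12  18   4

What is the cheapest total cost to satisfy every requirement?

2110

A cheapest plan:
  Yuma–X: 15 bunches
  Orem–W: 15 bunches
  Orem–X: 75 bunches
  Orem–Y: 20 bunches
  Joplin–W: 25 bunches
Total cost = 2110.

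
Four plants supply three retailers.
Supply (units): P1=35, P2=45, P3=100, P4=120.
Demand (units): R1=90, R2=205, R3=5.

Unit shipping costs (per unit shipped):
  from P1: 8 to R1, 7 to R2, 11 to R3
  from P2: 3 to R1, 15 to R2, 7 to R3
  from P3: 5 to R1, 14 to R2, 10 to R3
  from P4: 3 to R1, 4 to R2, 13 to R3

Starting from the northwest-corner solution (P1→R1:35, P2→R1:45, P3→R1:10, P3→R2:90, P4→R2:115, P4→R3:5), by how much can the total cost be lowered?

Current plan cost = 35·8 + 45·3 + 10·5 + 90·14 + 115·4 + 5·13 = 2250.
Optimal plan:
  P1->R2: 35 × 7 = 245
  P2->R1: 40 × 3 = 120
  P2->R3: 5 × 7 = 35
  P3->R1: 50 × 5 = 250
  P3->R2: 50 × 14 = 700
  P4->R2: 120 × 4 = 480
Optimal cost = 1830.
Saving = 2250 − 1830 = 420.

420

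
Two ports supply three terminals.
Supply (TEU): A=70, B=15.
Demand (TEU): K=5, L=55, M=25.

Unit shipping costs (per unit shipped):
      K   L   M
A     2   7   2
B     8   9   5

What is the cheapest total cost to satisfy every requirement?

475

An optimal shipping plan:
  A–K: 5 × 2 = 10
  A–L: 40 × 7 = 280
  A–M: 25 × 2 = 50
  B–L: 15 × 9 = 135
Total = 10 + 280 + 50 + 135 = 475.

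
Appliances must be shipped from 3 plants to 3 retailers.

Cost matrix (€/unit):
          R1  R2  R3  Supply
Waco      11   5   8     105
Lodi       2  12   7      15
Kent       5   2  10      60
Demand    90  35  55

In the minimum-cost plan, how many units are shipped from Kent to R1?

60

Solving gives:
  Waco->R1: 15 × €11 = €165
  Waco->R2: 35 × €5 = €175
  Waco->R3: 55 × €8 = €440
  Lodi->R1: 15 × €2 = €30
  Kent->R1: 60 × €5 = €300
Total cost = €1110.
So Kent→R1 carries 60 units.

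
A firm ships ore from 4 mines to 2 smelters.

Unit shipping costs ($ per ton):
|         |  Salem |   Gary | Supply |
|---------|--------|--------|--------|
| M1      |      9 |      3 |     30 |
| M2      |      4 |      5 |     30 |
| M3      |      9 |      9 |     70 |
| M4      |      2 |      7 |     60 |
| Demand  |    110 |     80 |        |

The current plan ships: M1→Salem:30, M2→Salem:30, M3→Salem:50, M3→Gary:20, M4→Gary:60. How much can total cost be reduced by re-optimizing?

Current plan cost = 30·9 + 30·4 + 50·9 + 20·9 + 60·7 = $1440.
Optimal plan:
  M1->Gary: 30 × $3 = $90
  M2->Salem: 30 × $4 = $120
  M3->Salem: 20 × $9 = $180
  M3->Gary: 50 × $9 = $450
  M4->Salem: 60 × $2 = $120
Optimal cost = $960.
Saving = 1440 − 960 = $480.

480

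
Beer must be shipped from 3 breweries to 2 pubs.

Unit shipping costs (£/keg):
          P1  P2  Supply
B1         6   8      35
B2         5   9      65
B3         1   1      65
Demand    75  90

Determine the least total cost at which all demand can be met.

Optimal allocation:
  B1–P1: 10 × £6 = £60
  B1–P2: 25 × £8 = £200
  B2–P1: 65 × £5 = £325
  B3–P2: 65 × £1 = £65
Total = 60 + 200 + 325 + 65 = £650.

650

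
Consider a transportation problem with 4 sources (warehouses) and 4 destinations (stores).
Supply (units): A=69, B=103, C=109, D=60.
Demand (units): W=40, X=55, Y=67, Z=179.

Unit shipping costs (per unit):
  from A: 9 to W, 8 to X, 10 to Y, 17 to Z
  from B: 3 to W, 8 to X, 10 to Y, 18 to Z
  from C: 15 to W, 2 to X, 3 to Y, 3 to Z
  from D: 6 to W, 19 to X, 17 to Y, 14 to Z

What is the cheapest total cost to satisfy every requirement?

2567

Optimal allocation:
  A to X: 55 × 8 = 440
  A to Y: 4 × 10 = 40
  A to Z: 10 × 17 = 170
  B to W: 40 × 3 = 120
  B to Y: 63 × 10 = 630
  C to Z: 109 × 3 = 327
  D to Z: 60 × 14 = 840
Total = 440 + 40 + 170 + 120 + 630 + 327 + 840 = 2567.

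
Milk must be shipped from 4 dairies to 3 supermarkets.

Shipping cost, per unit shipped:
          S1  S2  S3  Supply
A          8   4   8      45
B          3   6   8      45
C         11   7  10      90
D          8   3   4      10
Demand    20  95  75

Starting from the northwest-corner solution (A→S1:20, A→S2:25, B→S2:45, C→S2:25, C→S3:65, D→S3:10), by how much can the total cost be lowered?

165

Current plan cost = 20·8 + 25·4 + 45·6 + 25·7 + 65·10 + 10·4 = 1395.
Optimal plan:
  A–S2: 45 × 4 = 180
  B–S1: 20 × 3 = 60
  B–S3: 25 × 8 = 200
  C–S2: 50 × 7 = 350
  C–S3: 40 × 10 = 400
  D–S3: 10 × 4 = 40
Optimal cost = 1230.
Saving = 1395 − 1230 = 165.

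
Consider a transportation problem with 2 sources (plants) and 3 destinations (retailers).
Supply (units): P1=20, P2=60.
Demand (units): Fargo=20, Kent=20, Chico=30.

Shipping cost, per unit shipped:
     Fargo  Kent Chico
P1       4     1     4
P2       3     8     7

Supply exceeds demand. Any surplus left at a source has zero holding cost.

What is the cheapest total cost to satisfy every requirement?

A cheapest plan:
  P1→Kent: 20 × 1 = 20
  P2→Fargo: 20 × 3 = 60
  P2→Chico: 30 × 7 = 210
Total = 20 + 60 + 210 = 290.

290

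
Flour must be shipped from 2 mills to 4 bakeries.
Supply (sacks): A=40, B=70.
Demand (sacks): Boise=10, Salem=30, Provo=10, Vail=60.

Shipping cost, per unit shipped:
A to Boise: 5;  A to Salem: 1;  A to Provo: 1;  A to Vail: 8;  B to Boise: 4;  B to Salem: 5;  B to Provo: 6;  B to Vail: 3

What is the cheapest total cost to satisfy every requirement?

Optimal allocation:
  A→Salem: 30 × 1 = 30
  A→Provo: 10 × 1 = 10
  B→Boise: 10 × 4 = 40
  B→Vail: 60 × 3 = 180
Total = 30 + 10 + 40 + 180 = 260.

260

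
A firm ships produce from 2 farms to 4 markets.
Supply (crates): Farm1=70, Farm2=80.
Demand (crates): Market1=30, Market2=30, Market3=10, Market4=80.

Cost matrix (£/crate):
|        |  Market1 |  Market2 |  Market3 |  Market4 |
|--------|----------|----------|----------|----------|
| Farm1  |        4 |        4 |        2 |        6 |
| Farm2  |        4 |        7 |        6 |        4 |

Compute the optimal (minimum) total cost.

580

One minimum-cost allocation:
  Farm1–Market1: 30 × £4 = £120
  Farm1–Market2: 30 × £4 = £120
  Farm1–Market3: 10 × £2 = £20
  Farm2–Market4: 80 × £4 = £320
Total = 120 + 120 + 20 + 320 = £580.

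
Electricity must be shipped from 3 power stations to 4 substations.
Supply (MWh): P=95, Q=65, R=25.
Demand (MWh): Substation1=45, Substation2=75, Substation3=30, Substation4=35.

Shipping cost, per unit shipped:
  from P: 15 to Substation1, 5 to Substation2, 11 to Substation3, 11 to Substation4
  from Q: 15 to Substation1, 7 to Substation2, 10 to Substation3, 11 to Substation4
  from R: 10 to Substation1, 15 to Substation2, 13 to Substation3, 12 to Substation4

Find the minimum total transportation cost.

An optimal shipping plan:
  P→Substation2: 75 MWh
  P→Substation4: 20 MWh
  Q→Substation1: 20 MWh
  Q→Substation3: 30 MWh
  Q→Substation4: 15 MWh
  R→Substation1: 25 MWh
Total cost = 1610.

1610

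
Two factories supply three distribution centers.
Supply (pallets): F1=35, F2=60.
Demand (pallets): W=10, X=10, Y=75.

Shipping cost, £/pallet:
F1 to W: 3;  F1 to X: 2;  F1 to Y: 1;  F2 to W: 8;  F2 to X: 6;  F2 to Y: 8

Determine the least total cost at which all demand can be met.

495

An optimal shipping plan:
  F1–Y: 35 × £1 = £35
  F2–W: 10 × £8 = £80
  F2–X: 10 × £6 = £60
  F2–Y: 40 × £8 = £320
Total = 35 + 80 + 60 + 320 = £495.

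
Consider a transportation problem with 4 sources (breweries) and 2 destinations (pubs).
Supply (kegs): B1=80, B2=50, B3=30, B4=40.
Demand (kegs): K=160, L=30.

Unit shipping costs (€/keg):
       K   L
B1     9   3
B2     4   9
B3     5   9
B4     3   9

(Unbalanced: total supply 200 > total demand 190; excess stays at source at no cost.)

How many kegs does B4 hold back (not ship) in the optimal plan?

Minimum-cost shipments:
  B1→K: 40 × €9 = €360
  B1→L: 30 × €3 = €90
  B2→K: 50 × €4 = €200
  B3→K: 30 × €5 = €150
  B4→K: 40 × €3 = €120
Total cost = €920.
B4 ships 40 of its 40, leaving 0.

0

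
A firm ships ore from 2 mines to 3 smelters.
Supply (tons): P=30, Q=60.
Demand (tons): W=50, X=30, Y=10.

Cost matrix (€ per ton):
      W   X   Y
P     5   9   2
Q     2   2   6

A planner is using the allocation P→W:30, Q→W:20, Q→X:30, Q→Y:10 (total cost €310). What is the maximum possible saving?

70

Current plan cost = 30·5 + 20·2 + 30·2 + 10·6 = €310.
Optimal plan:
  P to W: 20 × €5 = €100
  P to Y: 10 × €2 = €20
  Q to W: 30 × €2 = €60
  Q to X: 30 × €2 = €60
Optimal cost = €240.
Saving = 310 − 240 = €70.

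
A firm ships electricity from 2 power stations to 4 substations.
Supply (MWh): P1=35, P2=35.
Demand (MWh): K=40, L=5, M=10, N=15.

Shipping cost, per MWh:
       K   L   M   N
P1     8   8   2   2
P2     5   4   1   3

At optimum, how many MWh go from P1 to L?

0

Solving gives:
  P1 to K: 10 × 8 = 80
  P1 to M: 10 × 2 = 20
  P1 to N: 15 × 2 = 30
  P2 to K: 30 × 5 = 150
  P2 to L: 5 × 4 = 20
Total cost = 300.
The route P1→L is not used.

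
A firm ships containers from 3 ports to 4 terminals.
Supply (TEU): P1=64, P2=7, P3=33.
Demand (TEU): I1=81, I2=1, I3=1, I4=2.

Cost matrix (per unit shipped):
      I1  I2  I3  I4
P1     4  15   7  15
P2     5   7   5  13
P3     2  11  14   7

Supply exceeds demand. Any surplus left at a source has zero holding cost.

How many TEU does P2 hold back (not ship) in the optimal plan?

5

An optimal plan:
  P1–I1: 50 × 4 = 200
  P2–I2: 1 × 7 = 7
  P2–I3: 1 × 5 = 5
  P3–I1: 31 × 2 = 62
  P3–I4: 2 × 7 = 14
Total cost = 288.
P2 ships 2 of its 7, leaving 5.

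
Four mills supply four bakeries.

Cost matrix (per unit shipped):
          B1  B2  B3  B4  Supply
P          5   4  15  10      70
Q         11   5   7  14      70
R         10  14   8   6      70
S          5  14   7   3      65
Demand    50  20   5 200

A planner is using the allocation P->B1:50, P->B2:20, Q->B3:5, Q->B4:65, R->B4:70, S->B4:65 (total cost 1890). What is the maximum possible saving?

Current plan cost = 50·5 + 20·4 + 5·7 + 65·14 + 70·6 + 65·3 = 1890.
Optimal plan:
  P–B1: 50 × 5 = 250
  P–B4: 20 × 10 = 200
  Q–B2: 20 × 5 = 100
  Q–B3: 5 × 7 = 35
  Q–B4: 45 × 14 = 630
  R–B4: 70 × 6 = 420
  S–B4: 65 × 3 = 195
Optimal cost = 1830.
Saving = 1890 − 1830 = 60.

60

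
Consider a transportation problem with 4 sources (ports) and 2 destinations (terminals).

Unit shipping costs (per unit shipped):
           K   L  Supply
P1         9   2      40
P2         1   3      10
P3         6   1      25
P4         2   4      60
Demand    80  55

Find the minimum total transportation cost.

One minimum-cost allocation:
  P1 to L: 40 × 2 = 80
  P2 to K: 10 × 1 = 10
  P3 to K: 10 × 6 = 60
  P3 to L: 15 × 1 = 15
  P4 to K: 60 × 2 = 120
Total = 80 + 10 + 60 + 15 + 120 = 285.

285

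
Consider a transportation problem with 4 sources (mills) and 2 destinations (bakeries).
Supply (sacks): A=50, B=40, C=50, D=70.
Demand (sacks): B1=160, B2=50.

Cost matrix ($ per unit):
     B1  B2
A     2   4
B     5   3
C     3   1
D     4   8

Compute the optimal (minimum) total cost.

One minimum-cost allocation:
  A to B1: 50 × $2 = $100
  B to B1: 40 × $5 = $200
  C to B2: 50 × $1 = $50
  D to B1: 70 × $4 = $280
Total = 100 + 200 + 50 + 280 = $630.
(Supply check: A ships 50; B ships 40; C ships 50; D ships 70.)

630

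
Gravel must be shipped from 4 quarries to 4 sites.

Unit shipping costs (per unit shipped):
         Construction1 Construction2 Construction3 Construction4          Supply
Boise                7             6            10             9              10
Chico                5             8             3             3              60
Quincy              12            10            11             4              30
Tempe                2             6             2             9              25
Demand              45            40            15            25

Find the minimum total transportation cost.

605

An optimal shipping plan:
  Boise–Construction2: 10 × 6 = 60
  Chico–Construction1: 20 × 5 = 100
  Chico–Construction2: 25 × 8 = 200
  Chico–Construction3: 15 × 3 = 45
  Quincy–Construction2: 5 × 10 = 50
  Quincy–Construction4: 25 × 4 = 100
  Tempe–Construction1: 25 × 2 = 50
Total = 60 + 100 + 200 + 45 + 50 + 100 + 50 = 605.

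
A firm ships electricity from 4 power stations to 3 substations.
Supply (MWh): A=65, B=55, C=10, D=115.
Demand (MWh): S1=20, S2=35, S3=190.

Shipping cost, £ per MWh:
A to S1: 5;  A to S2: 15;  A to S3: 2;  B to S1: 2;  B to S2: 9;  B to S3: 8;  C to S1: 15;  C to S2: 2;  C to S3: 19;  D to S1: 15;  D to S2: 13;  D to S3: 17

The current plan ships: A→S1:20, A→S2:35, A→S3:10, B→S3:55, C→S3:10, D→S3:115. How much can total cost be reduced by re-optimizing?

905

Current plan cost = 20·5 + 35·15 + 10·2 + 55·8 + 10·19 + 115·17 = £3230.
Optimal plan:
  A–S3: 65 MWh
  B–S1: 20 MWh
  B–S3: 35 MWh
  C–S2: 10 MWh
  D–S2: 25 MWh
  D–S3: 90 MWh
Optimal cost = £2325.
Saving = 3230 − 2325 = £905.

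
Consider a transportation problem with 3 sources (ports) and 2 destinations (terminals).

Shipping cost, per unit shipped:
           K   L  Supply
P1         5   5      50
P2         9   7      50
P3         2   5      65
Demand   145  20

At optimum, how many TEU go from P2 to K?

The minimum-cost plan:
  P1–K: 50 × 5 = 250
  P2–K: 30 × 9 = 270
  P2–L: 20 × 7 = 140
  P3–K: 65 × 2 = 130
Total cost = 790.
So P2→K carries 30 TEU.

30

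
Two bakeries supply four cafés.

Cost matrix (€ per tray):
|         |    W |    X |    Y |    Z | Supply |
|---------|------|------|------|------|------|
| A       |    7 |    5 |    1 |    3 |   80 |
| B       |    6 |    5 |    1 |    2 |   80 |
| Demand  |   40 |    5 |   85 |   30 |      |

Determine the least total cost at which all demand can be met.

410

Optimal allocation:
  A to X: 5 × €5 = €25
  A to Y: 75 × €1 = €75
  B to W: 40 × €6 = €240
  B to Y: 10 × €1 = €10
  B to Z: 30 × €2 = €60
Total = 25 + 75 + 240 + 10 + 60 = €410.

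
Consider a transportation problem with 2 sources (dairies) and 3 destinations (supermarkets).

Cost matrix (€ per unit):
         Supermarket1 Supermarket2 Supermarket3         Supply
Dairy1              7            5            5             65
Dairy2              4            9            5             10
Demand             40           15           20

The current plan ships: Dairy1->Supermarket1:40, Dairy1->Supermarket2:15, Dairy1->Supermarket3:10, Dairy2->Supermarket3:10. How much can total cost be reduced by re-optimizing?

30

Current plan cost = 40·7 + 15·5 + 10·5 + 10·5 = €455.
Optimal plan:
  Dairy1–Supermarket1: 30 × €7 = €210
  Dairy1–Supermarket2: 15 × €5 = €75
  Dairy1–Supermarket3: 20 × €5 = €100
  Dairy2–Supermarket1: 10 × €4 = €40
Optimal cost = €425.
Saving = 455 − 425 = €30.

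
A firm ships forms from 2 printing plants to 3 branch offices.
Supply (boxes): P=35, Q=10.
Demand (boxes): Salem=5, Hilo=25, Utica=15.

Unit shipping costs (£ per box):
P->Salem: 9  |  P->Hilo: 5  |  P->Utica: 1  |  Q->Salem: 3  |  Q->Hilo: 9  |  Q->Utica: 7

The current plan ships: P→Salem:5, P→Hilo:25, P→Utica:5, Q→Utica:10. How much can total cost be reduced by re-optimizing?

70

Current plan cost = 5·9 + 25·5 + 5·1 + 10·7 = £245.
Optimal plan:
  P->Hilo: 20 boxes
  P->Utica: 15 boxes
  Q->Salem: 5 boxes
  Q->Hilo: 5 boxes
Optimal cost = £175.
Saving = 245 − 175 = £70.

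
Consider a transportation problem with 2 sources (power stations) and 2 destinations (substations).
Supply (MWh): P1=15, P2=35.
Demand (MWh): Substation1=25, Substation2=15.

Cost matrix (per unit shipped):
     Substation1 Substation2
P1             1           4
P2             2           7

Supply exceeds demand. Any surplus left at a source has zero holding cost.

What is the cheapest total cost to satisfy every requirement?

Optimal allocation:
  P1 to Substation2: 15 × 4 = 60
  P2 to Substation1: 25 × 2 = 50
Total = 60 + 50 = 110.

110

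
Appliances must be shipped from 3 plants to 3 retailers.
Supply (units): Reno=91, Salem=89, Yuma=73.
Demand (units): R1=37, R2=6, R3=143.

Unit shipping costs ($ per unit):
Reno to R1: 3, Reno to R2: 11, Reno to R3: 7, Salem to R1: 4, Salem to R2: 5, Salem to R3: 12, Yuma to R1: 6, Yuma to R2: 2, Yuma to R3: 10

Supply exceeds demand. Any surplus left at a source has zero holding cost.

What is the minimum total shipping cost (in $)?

A cheapest plan:
  Reno to R3: 91 units
  Salem to R1: 37 units
  Yuma to R2: 6 units
  Yuma to R3: 52 units
Total cost = $1317.

1317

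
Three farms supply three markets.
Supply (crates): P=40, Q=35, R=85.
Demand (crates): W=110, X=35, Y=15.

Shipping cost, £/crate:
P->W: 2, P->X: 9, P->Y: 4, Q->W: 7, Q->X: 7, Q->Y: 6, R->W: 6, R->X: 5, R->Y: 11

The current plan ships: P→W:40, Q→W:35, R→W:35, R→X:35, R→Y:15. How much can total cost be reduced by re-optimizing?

Current plan cost = 40·2 + 35·7 + 35·6 + 35·5 + 15·11 = £875.
Optimal plan:
  P→W: 40 × £2 = £80
  Q→W: 20 × £7 = £140
  Q→Y: 15 × £6 = £90
  R→W: 50 × £6 = £300
  R→X: 35 × £5 = £175
Optimal cost = £785.
Saving = 875 − 785 = £90.

90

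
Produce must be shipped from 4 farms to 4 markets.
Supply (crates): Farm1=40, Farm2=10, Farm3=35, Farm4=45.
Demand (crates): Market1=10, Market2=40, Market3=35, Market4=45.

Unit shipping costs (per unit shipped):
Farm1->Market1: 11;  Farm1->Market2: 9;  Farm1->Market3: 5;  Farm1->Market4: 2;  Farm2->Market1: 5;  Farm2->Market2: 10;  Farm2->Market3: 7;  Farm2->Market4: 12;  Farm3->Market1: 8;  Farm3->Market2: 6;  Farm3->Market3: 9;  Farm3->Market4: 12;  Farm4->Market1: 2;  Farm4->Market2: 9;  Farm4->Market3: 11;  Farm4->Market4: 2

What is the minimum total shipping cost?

555

A cheapest plan:
  Farm1->Market3: 30 × 5 = 150
  Farm1->Market4: 10 × 2 = 20
  Farm2->Market2: 5 × 10 = 50
  Farm2->Market3: 5 × 7 = 35
  Farm3->Market2: 35 × 6 = 210
  Farm4->Market1: 10 × 2 = 20
  Farm4->Market4: 35 × 2 = 70
Total = 150 + 20 + 50 + 35 + 210 + 20 + 70 = 555.
(Supply check: Farm1 ships 40; Farm2 ships 10; Farm3 ships 35; Farm4 ships 45.)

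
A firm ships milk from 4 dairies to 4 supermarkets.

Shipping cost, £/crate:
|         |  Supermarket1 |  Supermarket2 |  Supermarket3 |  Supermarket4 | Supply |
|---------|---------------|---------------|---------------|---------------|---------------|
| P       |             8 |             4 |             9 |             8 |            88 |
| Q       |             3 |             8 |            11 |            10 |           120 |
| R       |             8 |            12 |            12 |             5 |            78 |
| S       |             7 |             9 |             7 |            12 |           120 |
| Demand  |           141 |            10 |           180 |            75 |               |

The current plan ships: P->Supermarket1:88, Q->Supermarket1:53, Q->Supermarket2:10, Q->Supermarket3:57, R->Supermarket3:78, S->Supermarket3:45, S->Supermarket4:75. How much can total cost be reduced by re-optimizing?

1398

Current plan cost = 88·8 + 53·3 + 10·8 + 57·11 + 78·12 + 45·7 + 75·12 = £3721.
Optimal plan:
  P–Supermarket1: 18 × £8 = £144
  P–Supermarket2: 10 × £4 = £40
  P–Supermarket3: 60 × £9 = £540
  Q–Supermarket1: 120 × £3 = £360
  R–Supermarket1: 3 × £8 = £24
  R–Supermarket4: 75 × £5 = £375
  S–Supermarket3: 120 × £7 = £840
Optimal cost = £2323.
Saving = 3721 − 2323 = £1398.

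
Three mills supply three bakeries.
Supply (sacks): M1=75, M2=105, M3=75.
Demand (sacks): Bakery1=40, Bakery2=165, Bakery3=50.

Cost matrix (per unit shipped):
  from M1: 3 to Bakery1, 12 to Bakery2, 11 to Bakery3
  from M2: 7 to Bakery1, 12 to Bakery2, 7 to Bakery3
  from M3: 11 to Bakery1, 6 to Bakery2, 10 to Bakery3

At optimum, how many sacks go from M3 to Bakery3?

Solving gives:
  M1 to Bakery1: 40 × 3 = 120
  M1 to Bakery2: 35 × 12 = 420
  M2 to Bakery2: 55 × 12 = 660
  M2 to Bakery3: 50 × 7 = 350
  M3 to Bakery2: 75 × 6 = 450
Total cost = 2000.
The route M3→Bakery3 is not used.

0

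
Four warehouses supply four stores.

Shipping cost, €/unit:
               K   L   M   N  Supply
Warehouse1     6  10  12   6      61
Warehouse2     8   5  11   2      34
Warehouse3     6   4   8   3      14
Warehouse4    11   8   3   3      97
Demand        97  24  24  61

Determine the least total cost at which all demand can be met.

1037

A cheapest plan:
  Warehouse1→K: 61 × €6 = €366
  Warehouse2→K: 22 × €8 = €176
  Warehouse2→L: 12 × €5 = €60
  Warehouse3→K: 14 × €6 = €84
  Warehouse4→L: 12 × €8 = €96
  Warehouse4→M: 24 × €3 = €72
  Warehouse4→N: 61 × €3 = €183
Total = 366 + 176 + 60 + 84 + 96 + 72 + 183 = €1037.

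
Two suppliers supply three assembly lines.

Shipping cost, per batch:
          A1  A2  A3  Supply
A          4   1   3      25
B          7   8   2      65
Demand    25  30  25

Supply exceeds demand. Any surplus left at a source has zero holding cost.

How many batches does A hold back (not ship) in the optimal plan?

Minimum-cost shipments:
  A->A2: 25 × 1 = 25
  B->A1: 25 × 7 = 175
  B->A2: 5 × 8 = 40
  B->A3: 25 × 2 = 50
Total cost = 290.
A ships 25 of its 25, leaving 0.

0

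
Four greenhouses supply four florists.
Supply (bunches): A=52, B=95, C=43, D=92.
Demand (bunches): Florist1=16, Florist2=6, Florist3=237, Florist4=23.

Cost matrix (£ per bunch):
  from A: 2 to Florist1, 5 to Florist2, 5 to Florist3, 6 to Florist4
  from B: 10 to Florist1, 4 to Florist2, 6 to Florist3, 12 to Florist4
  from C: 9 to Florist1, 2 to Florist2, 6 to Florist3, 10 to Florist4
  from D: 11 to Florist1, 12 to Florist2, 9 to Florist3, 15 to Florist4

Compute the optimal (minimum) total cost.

An optimal shipping plan:
  A to Florist1: 16 × £2 = £32
  A to Florist3: 13 × £5 = £65
  A to Florist4: 23 × £6 = £138
  B to Florist3: 95 × £6 = £570
  C to Florist2: 6 × £2 = £12
  C to Florist3: 37 × £6 = £222
  D to Florist3: 92 × £9 = £828
Total = 32 + 65 + 138 + 570 + 12 + 222 + 828 = £1867.

1867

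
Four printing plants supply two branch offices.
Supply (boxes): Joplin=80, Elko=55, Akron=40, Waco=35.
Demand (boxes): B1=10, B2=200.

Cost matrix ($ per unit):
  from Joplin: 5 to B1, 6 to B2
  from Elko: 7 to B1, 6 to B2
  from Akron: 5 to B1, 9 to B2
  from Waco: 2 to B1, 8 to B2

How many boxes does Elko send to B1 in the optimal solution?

0

Optimal shipments:
  Joplin->B2: 80 × $6 = $480
  Elko->B2: 55 × $6 = $330
  Akron->B2: 40 × $9 = $360
  Waco->B1: 10 × $2 = $20
  Waco->B2: 25 × $8 = $200
Total cost = $1390.
The route Elko→B1 is not used.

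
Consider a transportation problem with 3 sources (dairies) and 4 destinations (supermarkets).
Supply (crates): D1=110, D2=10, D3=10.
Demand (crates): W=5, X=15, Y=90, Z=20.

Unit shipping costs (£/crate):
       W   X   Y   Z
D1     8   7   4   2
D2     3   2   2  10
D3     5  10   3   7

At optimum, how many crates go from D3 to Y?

5

Solving gives:
  D1 to X: 5 × £7 = £35
  D1 to Y: 85 × £4 = £340
  D1 to Z: 20 × £2 = £40
  D2 to X: 10 × £2 = £20
  D3 to W: 5 × £5 = £25
  D3 to Y: 5 × £3 = £15
Total cost = £475.
So D3→Y carries 5 crates.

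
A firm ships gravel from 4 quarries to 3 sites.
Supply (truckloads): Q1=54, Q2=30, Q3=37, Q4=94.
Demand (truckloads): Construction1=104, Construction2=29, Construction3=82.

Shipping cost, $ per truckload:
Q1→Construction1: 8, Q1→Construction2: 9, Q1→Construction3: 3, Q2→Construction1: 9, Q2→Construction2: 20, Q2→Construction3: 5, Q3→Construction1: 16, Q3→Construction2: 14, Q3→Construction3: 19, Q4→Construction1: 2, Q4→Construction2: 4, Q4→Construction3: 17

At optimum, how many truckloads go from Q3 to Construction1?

Solving gives:
  Q1 to Construction3: 54 × $3 = $162
  Q2 to Construction1: 2 × $9 = $18
  Q2 to Construction3: 28 × $5 = $140
  Q3 to Construction1: 8 × $16 = $128
  Q3 to Construction2: 29 × $14 = $406
  Q4 to Construction1: 94 × $2 = $188
Total cost = $1042.
So Q3→Construction1 carries 8 truckloads.

8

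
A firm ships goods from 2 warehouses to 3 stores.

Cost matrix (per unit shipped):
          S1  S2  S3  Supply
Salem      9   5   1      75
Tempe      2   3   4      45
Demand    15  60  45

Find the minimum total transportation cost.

A cheapest plan:
  Salem->S2: 30 × 5 = 150
  Salem->S3: 45 × 1 = 45
  Tempe->S1: 15 × 2 = 30
  Tempe->S2: 30 × 3 = 90
Total = 150 + 45 + 30 + 90 = 315.

315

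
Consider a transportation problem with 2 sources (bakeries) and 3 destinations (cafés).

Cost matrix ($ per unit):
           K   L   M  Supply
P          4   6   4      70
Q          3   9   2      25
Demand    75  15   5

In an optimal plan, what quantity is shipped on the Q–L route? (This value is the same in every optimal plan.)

0

Solving gives:
  P to K: 55 × $4 = $220
  P to L: 15 × $6 = $90
  Q to K: 20 × $3 = $60
  Q to M: 5 × $2 = $10
Total cost = $380.
The route Q→L is not used.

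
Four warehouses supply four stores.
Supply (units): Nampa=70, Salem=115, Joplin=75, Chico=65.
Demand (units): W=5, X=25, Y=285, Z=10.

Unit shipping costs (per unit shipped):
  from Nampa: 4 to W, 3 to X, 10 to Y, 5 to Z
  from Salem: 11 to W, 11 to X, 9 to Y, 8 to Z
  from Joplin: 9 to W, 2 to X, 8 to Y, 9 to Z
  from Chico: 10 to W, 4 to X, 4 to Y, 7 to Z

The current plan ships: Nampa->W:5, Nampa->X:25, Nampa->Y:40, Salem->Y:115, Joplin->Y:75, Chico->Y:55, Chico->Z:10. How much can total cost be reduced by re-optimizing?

80

Current plan cost = 5·4 + 25·3 + 40·10 + 115·9 + 75·8 + 55·4 + 10·7 = 2420.
Optimal plan:
  Nampa–W: 5 × 4 = 20
  Nampa–X: 25 × 3 = 75
  Nampa–Y: 30 × 10 = 300
  Nampa–Z: 10 × 5 = 50
  Salem–Y: 115 × 9 = 1035
  Joplin–Y: 75 × 8 = 600
  Chico–Y: 65 × 4 = 260
Optimal cost = 2340.
Saving = 2420 − 2340 = 80.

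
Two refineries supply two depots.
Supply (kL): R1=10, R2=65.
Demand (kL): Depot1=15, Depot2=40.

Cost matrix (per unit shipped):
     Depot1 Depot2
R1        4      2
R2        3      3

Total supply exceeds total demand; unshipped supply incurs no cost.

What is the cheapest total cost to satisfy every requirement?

Optimal allocation:
  R1–Depot2: 10 × 2 = 20
  R2–Depot1: 15 × 3 = 45
  R2–Depot2: 30 × 3 = 90
Total = 20 + 45 + 90 = 155.

155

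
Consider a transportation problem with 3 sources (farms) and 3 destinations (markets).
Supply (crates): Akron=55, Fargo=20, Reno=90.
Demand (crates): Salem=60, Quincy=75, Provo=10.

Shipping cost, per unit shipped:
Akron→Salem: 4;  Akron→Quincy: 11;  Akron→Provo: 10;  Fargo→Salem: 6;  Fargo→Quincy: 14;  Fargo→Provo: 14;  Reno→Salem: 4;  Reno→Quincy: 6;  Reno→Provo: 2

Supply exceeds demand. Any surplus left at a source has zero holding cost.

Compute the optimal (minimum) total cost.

710

An optimal shipping plan:
  Akron→Salem: 55 × 4 = 220
  Reno→Salem: 5 × 4 = 20
  Reno→Quincy: 75 × 6 = 450
  Reno→Provo: 10 × 2 = 20
Total = 220 + 20 + 450 + 20 = 710.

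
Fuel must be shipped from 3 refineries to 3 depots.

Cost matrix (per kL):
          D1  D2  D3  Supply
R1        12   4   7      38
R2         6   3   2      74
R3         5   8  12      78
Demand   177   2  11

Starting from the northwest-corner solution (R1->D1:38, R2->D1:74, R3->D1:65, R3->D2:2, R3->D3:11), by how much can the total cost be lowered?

154

Current plan cost = 38·12 + 74·6 + 65·5 + 2·8 + 11·12 = 1373.
Optimal plan:
  R1 to D1: 25 kL
  R1 to D2: 2 kL
  R1 to D3: 11 kL
  R2 to D1: 74 kL
  R3 to D1: 78 kL
Optimal cost = 1219.
Saving = 1373 − 1219 = 154.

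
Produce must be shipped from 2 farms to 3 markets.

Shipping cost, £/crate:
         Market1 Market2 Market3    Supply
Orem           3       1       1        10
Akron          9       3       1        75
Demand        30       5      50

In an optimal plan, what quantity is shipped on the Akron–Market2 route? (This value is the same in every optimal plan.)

5

The minimum-cost plan:
  Orem→Market1: 10 × £3 = £30
  Akron→Market1: 20 × £9 = £180
  Akron→Market2: 5 × £3 = £15
  Akron→Market3: 50 × £1 = £50
Total cost = £275.
So Akron→Market2 carries 5 crates.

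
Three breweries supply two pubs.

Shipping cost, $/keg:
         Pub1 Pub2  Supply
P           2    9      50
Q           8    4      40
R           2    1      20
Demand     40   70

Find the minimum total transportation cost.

350

Optimal allocation:
  P->Pub1: 40 × $2 = $80
  P->Pub2: 10 × $9 = $90
  Q->Pub2: 40 × $4 = $160
  R->Pub2: 20 × $1 = $20
Total = 80 + 90 + 160 + 20 = $350.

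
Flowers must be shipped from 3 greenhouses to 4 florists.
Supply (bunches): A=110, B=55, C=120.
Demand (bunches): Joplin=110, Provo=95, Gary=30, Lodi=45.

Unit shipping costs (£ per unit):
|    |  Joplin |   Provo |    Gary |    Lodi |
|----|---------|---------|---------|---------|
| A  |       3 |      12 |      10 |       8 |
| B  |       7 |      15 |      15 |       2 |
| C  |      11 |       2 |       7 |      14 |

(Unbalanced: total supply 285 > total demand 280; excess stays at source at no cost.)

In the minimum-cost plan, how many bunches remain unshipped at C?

Minimum-cost shipments:
  A->Joplin: 105 × £3 = £315
  A->Gary: 5 × £10 = £50
  B->Joplin: 5 × £7 = £35
  B->Lodi: 45 × £2 = £90
  C->Provo: 95 × £2 = £190
  C->Gary: 25 × £7 = £175
Total cost = £855.
C ships 120 of its 120, leaving 0.

0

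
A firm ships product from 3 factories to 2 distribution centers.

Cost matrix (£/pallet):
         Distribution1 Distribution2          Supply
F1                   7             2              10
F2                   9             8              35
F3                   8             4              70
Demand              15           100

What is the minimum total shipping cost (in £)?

595

Optimal allocation:
  F1 to Distribution2: 10 × £2 = £20
  F2 to Distribution1: 15 × £9 = £135
  F2 to Distribution2: 20 × £8 = £160
  F3 to Distribution2: 70 × £4 = £280
Total = 20 + 135 + 160 + 280 = £595.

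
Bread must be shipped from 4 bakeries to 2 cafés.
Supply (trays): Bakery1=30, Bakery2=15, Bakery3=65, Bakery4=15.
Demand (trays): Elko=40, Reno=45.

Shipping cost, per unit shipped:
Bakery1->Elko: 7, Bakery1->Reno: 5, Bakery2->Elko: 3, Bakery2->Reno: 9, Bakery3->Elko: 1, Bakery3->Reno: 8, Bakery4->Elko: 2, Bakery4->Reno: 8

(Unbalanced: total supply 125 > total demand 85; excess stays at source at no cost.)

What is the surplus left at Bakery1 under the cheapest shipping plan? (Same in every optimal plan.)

An optimal plan:
  Bakery1->Reno: 30 × 5 = 150
  Bakery3->Elko: 40 × 1 = 40
  Bakery3->Reno: 15 × 8 = 120
Total cost = 310.
Bakery1 ships 30 of its 30, leaving 0.

0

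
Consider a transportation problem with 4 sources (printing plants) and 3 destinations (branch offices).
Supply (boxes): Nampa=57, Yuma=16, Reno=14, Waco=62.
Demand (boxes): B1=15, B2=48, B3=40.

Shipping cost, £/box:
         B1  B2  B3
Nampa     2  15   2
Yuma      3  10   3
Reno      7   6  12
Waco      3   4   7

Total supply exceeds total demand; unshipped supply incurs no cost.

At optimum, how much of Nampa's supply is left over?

Minimum-cost shipments:
  Nampa->B1: 15 × £2 = £30
  Nampa->B3: 40 × £2 = £80
  Waco->B2: 48 × £4 = £192
Total cost = £302.
Nampa ships 55 of its 57, leaving 2.

2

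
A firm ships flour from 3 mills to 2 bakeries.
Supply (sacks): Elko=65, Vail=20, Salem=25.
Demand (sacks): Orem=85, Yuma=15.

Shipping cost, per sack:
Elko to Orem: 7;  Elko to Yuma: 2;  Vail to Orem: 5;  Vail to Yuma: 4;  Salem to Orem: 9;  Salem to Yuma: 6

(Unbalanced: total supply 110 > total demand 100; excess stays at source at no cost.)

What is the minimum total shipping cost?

One minimum-cost allocation:
  Elko to Orem: 50 × 7 = 350
  Elko to Yuma: 15 × 2 = 30
  Vail to Orem: 20 × 5 = 100
  Salem to Orem: 15 × 9 = 135
Total = 350 + 30 + 100 + 135 = 615.

615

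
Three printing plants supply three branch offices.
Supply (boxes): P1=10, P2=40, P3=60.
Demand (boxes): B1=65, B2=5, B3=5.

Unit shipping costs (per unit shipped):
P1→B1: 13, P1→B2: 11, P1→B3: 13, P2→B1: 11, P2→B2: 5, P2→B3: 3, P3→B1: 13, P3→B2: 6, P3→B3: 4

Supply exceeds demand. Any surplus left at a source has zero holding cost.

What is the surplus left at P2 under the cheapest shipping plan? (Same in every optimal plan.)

0

An optimal plan:
  P2–B1: 40 × 11 = 440
  P3–B1: 25 × 13 = 325
  P3–B2: 5 × 6 = 30
  P3–B3: 5 × 4 = 20
Total cost = 815.
P2 ships 40 of its 40, leaving 0.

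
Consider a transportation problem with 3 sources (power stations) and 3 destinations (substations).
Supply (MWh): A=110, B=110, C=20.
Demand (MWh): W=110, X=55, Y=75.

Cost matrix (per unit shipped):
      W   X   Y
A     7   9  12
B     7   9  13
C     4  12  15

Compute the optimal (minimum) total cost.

An optimal shipping plan:
  A→X: 35 × 9 = 315
  A→Y: 75 × 12 = 900
  B→W: 90 × 7 = 630
  B→X: 20 × 9 = 180
  C→W: 20 × 4 = 80
Total = 315 + 900 + 630 + 180 + 80 = 2105.

2105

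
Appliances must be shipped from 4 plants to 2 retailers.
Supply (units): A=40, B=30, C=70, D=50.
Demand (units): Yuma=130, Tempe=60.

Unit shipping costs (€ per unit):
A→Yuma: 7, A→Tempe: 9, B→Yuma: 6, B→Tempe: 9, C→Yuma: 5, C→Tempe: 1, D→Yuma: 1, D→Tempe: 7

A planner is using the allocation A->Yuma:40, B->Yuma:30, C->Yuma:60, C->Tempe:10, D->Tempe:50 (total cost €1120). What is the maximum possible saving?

500

Current plan cost = 40·7 + 30·6 + 60·5 + 10·1 + 50·7 = €1120.
Optimal plan:
  A->Yuma: 40 × €7 = €280
  B->Yuma: 30 × €6 = €180
  C->Yuma: 10 × €5 = €50
  C->Tempe: 60 × €1 = €60
  D->Yuma: 50 × €1 = €50
Optimal cost = €620.
Saving = 1120 − 620 = €500.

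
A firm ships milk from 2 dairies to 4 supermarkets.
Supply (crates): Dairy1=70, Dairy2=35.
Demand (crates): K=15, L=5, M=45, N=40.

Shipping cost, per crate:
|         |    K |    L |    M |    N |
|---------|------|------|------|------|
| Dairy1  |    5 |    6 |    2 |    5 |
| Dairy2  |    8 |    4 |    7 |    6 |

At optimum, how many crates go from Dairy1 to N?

10

The minimum-cost plan:
  Dairy1->K: 15 × 5 = 75
  Dairy1->M: 45 × 2 = 90
  Dairy1->N: 10 × 5 = 50
  Dairy2->L: 5 × 4 = 20
  Dairy2->N: 30 × 6 = 180
Total cost = 415.
So Dairy1→N carries 10 crates.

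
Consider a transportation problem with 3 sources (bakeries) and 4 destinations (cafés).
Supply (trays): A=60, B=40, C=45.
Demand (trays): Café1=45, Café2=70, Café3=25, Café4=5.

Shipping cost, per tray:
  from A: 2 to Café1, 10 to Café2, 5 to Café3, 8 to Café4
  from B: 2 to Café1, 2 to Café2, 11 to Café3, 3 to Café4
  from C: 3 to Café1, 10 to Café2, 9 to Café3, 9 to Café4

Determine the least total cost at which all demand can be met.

A cheapest plan:
  A to Café1: 30 trays
  A to Café3: 25 trays
  A to Café4: 5 trays
  B to Café2: 40 trays
  C to Café1: 15 trays
  C to Café2: 30 trays
Total cost = 650.
(Supply check: A ships 60; B ships 40; C ships 45.)

650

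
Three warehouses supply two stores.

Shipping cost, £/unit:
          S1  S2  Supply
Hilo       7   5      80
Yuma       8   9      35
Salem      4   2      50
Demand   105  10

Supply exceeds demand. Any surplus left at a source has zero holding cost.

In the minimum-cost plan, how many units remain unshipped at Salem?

An optimal plan:
  Hilo to S1: 55 units
  Hilo to S2: 10 units
  Salem to S1: 50 units
Total cost = £635.
Salem ships 50 of its 50, leaving 0.

0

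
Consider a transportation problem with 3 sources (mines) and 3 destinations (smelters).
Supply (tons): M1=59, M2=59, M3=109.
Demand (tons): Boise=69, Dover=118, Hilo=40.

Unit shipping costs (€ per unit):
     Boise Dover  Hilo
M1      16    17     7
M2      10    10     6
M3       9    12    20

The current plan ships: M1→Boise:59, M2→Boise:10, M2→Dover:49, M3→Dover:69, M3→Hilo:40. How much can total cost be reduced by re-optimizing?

Current plan cost = 59·16 + 10·10 + 49·10 + 69·12 + 40·20 = €3162.
Optimal plan:
  M1 to Dover: 19 × €17 = €323
  M1 to Hilo: 40 × €7 = €280
  M2 to Dover: 59 × €10 = €590
  M3 to Boise: 69 × €9 = €621
  M3 to Dover: 40 × €12 = €480
Optimal cost = €2294.
Saving = 3162 − 2294 = €868.

868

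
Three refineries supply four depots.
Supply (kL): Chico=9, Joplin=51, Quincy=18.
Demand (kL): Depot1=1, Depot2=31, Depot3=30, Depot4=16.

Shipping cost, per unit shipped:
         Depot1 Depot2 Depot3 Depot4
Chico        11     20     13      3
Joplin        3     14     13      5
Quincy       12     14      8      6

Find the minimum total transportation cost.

An optimal shipping plan:
  Chico→Depot4: 9 kL
  Joplin→Depot1: 1 kL
  Joplin→Depot2: 31 kL
  Joplin→Depot3: 12 kL
  Joplin→Depot4: 7 kL
  Quincy→Depot3: 18 kL
Total cost = 799.
(Supply check: Chico ships 9; Joplin ships 51; Quincy ships 18.)

799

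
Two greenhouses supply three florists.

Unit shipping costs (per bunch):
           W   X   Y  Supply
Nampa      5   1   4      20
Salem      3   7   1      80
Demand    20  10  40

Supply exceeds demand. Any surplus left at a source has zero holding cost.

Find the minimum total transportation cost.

110

One minimum-cost allocation:
  Nampa->X: 10 × 1 = 10
  Salem->W: 20 × 3 = 60
  Salem->Y: 40 × 1 = 40
Total = 10 + 60 + 40 = 110.
(Supply check: Nampa ships 10; Salem ships 60.)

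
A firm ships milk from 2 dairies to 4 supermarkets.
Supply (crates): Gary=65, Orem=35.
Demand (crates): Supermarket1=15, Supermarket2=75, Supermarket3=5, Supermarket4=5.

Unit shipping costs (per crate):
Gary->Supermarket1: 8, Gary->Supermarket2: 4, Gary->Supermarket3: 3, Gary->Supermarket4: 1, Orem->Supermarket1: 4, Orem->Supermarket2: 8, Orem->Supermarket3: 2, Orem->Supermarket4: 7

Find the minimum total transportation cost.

435

A cheapest plan:
  Gary→Supermarket2: 60 × 4 = 240
  Gary→Supermarket4: 5 × 1 = 5
  Orem→Supermarket1: 15 × 4 = 60
  Orem→Supermarket2: 15 × 8 = 120
  Orem→Supermarket3: 5 × 2 = 10
Total = 240 + 5 + 60 + 120 + 10 = 435.
(Supply check: Gary ships 65; Orem ships 35.)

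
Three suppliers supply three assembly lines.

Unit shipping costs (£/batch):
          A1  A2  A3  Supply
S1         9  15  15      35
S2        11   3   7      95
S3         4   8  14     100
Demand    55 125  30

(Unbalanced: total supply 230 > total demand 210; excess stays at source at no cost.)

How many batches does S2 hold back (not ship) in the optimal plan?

Minimum-cost shipments:
  S1→A3: 15 × £15 = £225
  S2→A2: 80 × £3 = £240
  S2→A3: 15 × £7 = £105
  S3→A1: 55 × £4 = £220
  S3→A2: 45 × £8 = £360
Total cost = £1150.
S2 ships 95 of its 95, leaving 0.

0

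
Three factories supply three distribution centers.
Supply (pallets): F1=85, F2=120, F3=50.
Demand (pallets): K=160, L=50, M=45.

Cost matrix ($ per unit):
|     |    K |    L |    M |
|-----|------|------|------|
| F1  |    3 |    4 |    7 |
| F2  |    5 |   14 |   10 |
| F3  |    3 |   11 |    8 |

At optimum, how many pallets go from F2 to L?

0

The minimum-cost plan:
  F1 to L: 50 × $4 = $200
  F1 to M: 35 × $7 = $245
  F2 to K: 120 × $5 = $600
  F3 to K: 40 × $3 = $120
  F3 to M: 10 × $8 = $80
Total cost = $1245.
The route F2→L is not used.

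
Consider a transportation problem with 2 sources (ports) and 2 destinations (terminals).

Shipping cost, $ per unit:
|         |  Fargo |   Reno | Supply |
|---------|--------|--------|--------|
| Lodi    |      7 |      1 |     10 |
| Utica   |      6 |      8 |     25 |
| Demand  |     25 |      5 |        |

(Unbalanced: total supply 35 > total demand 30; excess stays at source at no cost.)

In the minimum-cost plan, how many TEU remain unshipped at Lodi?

An optimal plan:
  Lodi to Reno: 5 TEU
  Utica to Fargo: 25 TEU
Total cost = $155.
Lodi ships 5 of its 10, leaving 5.

5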